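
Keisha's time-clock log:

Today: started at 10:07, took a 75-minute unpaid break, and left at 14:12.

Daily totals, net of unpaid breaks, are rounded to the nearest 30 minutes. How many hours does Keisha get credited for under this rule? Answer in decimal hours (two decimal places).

3.00 hours

Today: 10:07–14:12 = 4 h 5 min − 75 min = 2 h 50 min → rounds to 3 h 0 min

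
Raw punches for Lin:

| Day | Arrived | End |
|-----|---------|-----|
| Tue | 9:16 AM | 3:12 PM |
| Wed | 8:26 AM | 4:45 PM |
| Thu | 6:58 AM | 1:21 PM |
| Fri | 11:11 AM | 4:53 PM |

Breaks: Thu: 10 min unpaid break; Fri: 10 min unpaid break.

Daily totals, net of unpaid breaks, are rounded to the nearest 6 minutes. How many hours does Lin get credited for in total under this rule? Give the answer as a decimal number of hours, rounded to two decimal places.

Tue: 9:16 AM–3:12 PM = 5 h 56 min → rounds to 5 h 54 min
Wed: 8:26 AM–4:45 PM = 8 h 19 min → rounds to 8 h 18 min
Thu: 6:58 AM–1:21 PM = 6 h 23 min − 10 min = 6 h 13 min → rounds to 6 h 12 min
Fri: 11:11 AM–4:53 PM = 5 h 42 min − 10 min = 5 h 32 min → rounds to 5 h 30 min
Total credited: 25 h 54 min.

25.90 hours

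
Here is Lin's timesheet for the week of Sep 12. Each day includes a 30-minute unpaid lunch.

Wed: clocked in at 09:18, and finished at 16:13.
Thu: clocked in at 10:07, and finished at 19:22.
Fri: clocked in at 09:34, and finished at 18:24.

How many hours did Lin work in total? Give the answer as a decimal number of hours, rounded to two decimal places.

23.50 hours

Wed: 09:18–16:13 = 6 h 55 min; less 30 min break → 6 h 25 min
Thu: 10:07–19:22 = 9 h 15 min; less 30 min break → 8 h 45 min
Fri: 09:34–18:24 = 8 h 50 min; less 30 min break → 8 h 20 min
Total: 6 h 25 min + 8 h 45 min + 8 h 20 min = 23 h 30 min.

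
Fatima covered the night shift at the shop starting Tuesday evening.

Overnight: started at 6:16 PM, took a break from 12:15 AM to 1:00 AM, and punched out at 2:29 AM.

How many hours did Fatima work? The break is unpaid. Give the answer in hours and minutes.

Overnight: 6:16 PM → midnight = 5 h 44 min; midnight → 2:29 AM = 2 h 29 min; span 8 h 13 min; less 45 min break → 7 h 28 min

7 h 28 min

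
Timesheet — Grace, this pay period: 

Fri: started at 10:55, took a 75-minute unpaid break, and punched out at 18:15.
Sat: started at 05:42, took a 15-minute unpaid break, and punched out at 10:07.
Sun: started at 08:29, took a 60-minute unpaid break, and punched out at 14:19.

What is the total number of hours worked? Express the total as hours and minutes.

Fri: 10:55–18:15 = 7 h 20 min; less 75 min break → 6 h 5 min
Sat: 05:42–10:07 = 4 h 25 min; less 15 min break → 4 h 10 min
Sun: 08:29–14:19 = 5 h 50 min; less 60 min break → 4 h 50 min
Total: 6 h 5 min + 4 h 10 min + 4 h 50 min = 15 h 5 min.

15 h 5 min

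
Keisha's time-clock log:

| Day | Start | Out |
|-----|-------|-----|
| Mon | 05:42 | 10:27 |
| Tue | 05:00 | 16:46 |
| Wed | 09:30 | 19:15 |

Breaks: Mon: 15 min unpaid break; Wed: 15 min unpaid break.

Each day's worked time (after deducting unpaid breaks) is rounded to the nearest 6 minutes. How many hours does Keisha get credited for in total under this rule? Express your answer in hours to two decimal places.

25.80 hours

Mon: 05:42–10:27 = 4 h 45 min − 15 min = 4 h 30 min → rounds to 4 h 30 min
Tue: 05:00–16:46 = 11 h 46 min → rounds to 11 h 48 min
Wed: 09:30–19:15 = 9 h 45 min − 15 min = 9 h 30 min → rounds to 9 h 30 min
Total credited: 25 h 48 min.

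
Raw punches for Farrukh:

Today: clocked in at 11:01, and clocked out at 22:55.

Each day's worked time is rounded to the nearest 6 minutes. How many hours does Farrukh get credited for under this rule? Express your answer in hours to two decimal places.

11.90 hours

Today: 11:01–22:55 = 11 h 54 min → rounds to 11 h 54 min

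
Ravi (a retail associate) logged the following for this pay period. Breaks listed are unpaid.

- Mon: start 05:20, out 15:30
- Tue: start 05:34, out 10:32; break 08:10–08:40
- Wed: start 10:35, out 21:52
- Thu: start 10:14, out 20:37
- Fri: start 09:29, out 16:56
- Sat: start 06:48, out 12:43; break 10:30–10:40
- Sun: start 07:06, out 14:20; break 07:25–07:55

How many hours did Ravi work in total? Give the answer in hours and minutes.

56 h 14 min

Mon: 05:20–15:30 = 10 h 10 min
Tue: 05:34–10:32 = 4 h 58 min; less 30 min break → 4 h 28 min
Wed: 10:35–21:52 = 11 h 17 min
Thu: 10:14–20:37 = 10 h 23 min
Fri: 09:29–16:56 = 7 h 27 min
Sat: 06:48–12:43 = 5 h 55 min; less 10 min break → 5 h 45 min
Sun: 07:06–14:20 = 7 h 14 min; less 30 min break → 6 h 44 min
Total: 10 h 10 min + 4 h 28 min + 11 h 17 min + 10 h 23 min + 7 h 27 min + 5 h 45 min + 6 h 44 min = 56 h 14 min.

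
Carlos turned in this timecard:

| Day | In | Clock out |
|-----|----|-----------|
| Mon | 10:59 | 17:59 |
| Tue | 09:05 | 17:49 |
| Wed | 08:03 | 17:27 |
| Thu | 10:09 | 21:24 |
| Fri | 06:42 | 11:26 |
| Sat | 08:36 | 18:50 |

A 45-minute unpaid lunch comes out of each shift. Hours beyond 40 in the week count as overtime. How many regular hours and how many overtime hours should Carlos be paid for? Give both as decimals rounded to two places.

Regular 40.00 hours, overtime 6.85 hours

Mon: 10:59–17:59 = 7 h 0 min; less 45 min break → 6 h 15 min
Tue: 09:05–17:49 = 8 h 44 min; less 45 min break → 7 h 59 min
Wed: 08:03–17:27 = 9 h 24 min; less 45 min break → 8 h 39 min
Thu: 10:09–21:24 = 11 h 15 min; less 45 min break → 10 h 30 min
Fri: 06:42–11:26 = 4 h 44 min; less 45 min break → 3 h 59 min
Sat: 08:36–18:50 = 10 h 14 min; less 45 min break → 9 h 29 min
Total worked: 46 h 51 min = 46.85 h.
Threshold 40 h → overtime 6 h 51 min, regular 40 h 0 min.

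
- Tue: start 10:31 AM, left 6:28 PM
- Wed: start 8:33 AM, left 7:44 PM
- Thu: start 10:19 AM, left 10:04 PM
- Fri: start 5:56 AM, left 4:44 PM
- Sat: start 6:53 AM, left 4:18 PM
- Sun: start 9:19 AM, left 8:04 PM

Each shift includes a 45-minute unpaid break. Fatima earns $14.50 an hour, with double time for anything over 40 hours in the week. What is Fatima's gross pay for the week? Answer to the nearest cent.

Tue: 10:31 AM–6:28 PM = 7 h 57 min; less 45 min break → 7 h 12 min
Wed: 8:33 AM–7:44 PM = 11 h 11 min; less 45 min break → 10 h 26 min
Thu: 10:19 AM–10:04 PM = 11 h 45 min; less 45 min break → 11 h 0 min
Fri: 5:56 AM–4:44 PM = 10 h 48 min; less 45 min break → 10 h 3 min
Sat: 6:53 AM–4:18 PM = 9 h 25 min; less 45 min break → 8 h 40 min
Sun: 9:19 AM–8:04 PM = 10 h 45 min; less 45 min break → 10 h 0 min
Total worked: 57 h 21 min = 3441 min.
Regular 40 h 0 min = 2400 min at $14.50/h; overtime 17 h 21 min = 1041 min at $29.00/h.
Pay = (2400 × $14.50 + 1041 × $29.00) ÷ 60 = $1083.15.

$1083.15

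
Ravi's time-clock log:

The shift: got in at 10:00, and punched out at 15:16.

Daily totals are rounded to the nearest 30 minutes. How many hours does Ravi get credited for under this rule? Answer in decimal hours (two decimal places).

The shift: 10:00–15:16 = 5 h 16 min → rounds to 5 h 30 min

5.50 hours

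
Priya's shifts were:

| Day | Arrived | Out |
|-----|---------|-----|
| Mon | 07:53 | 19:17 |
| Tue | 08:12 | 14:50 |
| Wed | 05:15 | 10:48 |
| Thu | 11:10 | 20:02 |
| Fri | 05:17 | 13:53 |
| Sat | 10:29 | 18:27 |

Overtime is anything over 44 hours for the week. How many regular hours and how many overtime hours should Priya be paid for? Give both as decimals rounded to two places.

Mon: 07:53–19:17 = 11 h 24 min
Tue: 08:12–14:50 = 6 h 38 min
Wed: 05:15–10:48 = 5 h 33 min
Thu: 11:10–20:02 = 8 h 52 min
Fri: 05:17–13:53 = 8 h 36 min
Sat: 10:29–18:27 = 7 h 58 min
Total worked: 49 h 1 min = 49.02 h.
Threshold 44 h → overtime 5 h 1 min, regular 44 h 0 min.

Regular 44.00 hours, overtime 5.02 hours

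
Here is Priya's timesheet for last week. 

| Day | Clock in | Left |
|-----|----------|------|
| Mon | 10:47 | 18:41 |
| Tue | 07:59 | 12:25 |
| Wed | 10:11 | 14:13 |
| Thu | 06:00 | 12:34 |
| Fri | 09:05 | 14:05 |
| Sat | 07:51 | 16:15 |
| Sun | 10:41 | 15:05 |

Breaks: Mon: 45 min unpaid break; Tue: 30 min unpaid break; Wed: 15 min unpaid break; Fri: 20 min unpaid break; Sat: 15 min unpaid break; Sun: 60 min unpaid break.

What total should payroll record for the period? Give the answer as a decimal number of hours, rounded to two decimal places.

37.65 hours

Mon: 10:47–18:41 = 7 h 54 min; less 45 min break → 7 h 9 min
Tue: 07:59–12:25 = 4 h 26 min; less 30 min break → 3 h 56 min
Wed: 10:11–14:13 = 4 h 2 min; less 15 min break → 3 h 47 min
Thu: 06:00–12:34 = 6 h 34 min
Fri: 09:05–14:05 = 5 h 0 min; less 20 min break → 4 h 40 min
Sat: 07:51–16:15 = 8 h 24 min; less 15 min break → 8 h 9 min
Sun: 10:41–15:05 = 4 h 24 min; less 60 min break → 3 h 24 min
Total: 7 h 9 min + 3 h 56 min + 3 h 47 min + 6 h 34 min + 4 h 40 min + 8 h 9 min + 3 h 24 min = 37 h 39 min.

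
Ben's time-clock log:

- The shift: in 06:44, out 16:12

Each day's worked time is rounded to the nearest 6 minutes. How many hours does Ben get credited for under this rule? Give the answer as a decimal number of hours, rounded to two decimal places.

The shift: 06:44–16:12 = 9 h 28 min → rounds to 9 h 30 min

9.50 hours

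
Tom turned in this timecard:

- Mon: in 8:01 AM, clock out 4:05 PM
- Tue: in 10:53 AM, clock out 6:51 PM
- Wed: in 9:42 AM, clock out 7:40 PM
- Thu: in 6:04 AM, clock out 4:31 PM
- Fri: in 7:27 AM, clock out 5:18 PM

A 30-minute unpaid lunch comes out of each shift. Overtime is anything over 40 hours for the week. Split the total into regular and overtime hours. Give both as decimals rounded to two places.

Mon: 8:01 AM–4:05 PM = 8 h 4 min; less 30 min break → 7 h 34 min
Tue: 10:53 AM–6:51 PM = 7 h 58 min; less 30 min break → 7 h 28 min
Wed: 9:42 AM–7:40 PM = 9 h 58 min; less 30 min break → 9 h 28 min
Thu: 6:04 AM–4:31 PM = 10 h 27 min; less 30 min break → 9 h 57 min
Fri: 7:27 AM–5:18 PM = 9 h 51 min; less 30 min break → 9 h 21 min
Total worked: 43 h 48 min = 43.80 h.
Threshold 40 h → overtime 3 h 48 min, regular 40 h 0 min.

Regular 40.00 hours, overtime 3.80 hours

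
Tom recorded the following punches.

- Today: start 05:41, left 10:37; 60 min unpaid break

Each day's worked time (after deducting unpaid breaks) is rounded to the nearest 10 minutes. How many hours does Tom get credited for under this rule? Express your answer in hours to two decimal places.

4.00 hours

Today: 05:41–10:37 = 4 h 56 min − 60 min = 3 h 56 min → rounds to 4 h 0 min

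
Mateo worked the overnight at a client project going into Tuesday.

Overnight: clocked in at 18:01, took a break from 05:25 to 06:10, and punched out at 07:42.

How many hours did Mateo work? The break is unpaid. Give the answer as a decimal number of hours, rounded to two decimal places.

12.93 hours

Overnight: 18:01 → midnight = 5 h 59 min; midnight → 07:42 = 7 h 42 min; span 13 h 41 min; less 45 min break → 12 h 56 min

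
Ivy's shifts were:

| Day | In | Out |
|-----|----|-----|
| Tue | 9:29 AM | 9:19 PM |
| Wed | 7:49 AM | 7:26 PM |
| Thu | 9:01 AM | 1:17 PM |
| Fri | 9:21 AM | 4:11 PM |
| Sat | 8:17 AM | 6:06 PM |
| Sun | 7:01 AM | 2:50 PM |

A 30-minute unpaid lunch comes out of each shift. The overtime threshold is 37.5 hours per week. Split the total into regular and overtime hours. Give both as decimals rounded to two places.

Tue: 9:29 AM–9:19 PM = 11 h 50 min; less 30 min break → 11 h 20 min
Wed: 7:49 AM–7:26 PM = 11 h 37 min; less 30 min break → 11 h 7 min
Thu: 9:01 AM–1:17 PM = 4 h 16 min; less 30 min break → 3 h 46 min
Fri: 9:21 AM–4:11 PM = 6 h 50 min; less 30 min break → 6 h 20 min
Sat: 8:17 AM–6:06 PM = 9 h 49 min; less 30 min break → 9 h 19 min
Sun: 7:01 AM–2:50 PM = 7 h 49 min; less 30 min break → 7 h 19 min
Total worked: 49 h 11 min = 49.18 h.
Threshold 37.5 h → overtime 11 h 41 min, regular 37 h 30 min.

Regular 37.50 hours, overtime 11.68 hours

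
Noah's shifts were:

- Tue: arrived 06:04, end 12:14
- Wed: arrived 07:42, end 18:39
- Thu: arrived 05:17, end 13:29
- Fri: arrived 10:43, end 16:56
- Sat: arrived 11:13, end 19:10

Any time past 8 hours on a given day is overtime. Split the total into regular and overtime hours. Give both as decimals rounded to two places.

Regular 36.33 hours, overtime 3.15 hours

Tue: 06:04–12:14 = 6 h 10 min
Wed: 07:42–18:39 = 10 h 57 min
Thu: 05:17–13:29 = 8 h 12 min
Fri: 10:43–16:56 = 6 h 13 min
Sat: 11:13–19:10 = 7 h 57 min
Tue reg 6 h 10 min / OT 0 h 0 min; Wed reg 8 h 0 min / OT 2 h 57 min; Thu reg 8 h 0 min / OT 0 h 12 min; Fri reg 6 h 13 min / OT 0 h 0 min; Sat reg 7 h 57 min / OT 0 h 0 min.
Totals: regular 36 h 20 min, overtime 3 h 9 min.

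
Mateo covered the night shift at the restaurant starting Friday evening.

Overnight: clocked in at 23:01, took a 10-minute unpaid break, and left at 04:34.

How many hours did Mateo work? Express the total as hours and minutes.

Overnight: 23:01 → midnight = 0 h 59 min; midnight → 04:34 = 4 h 34 min; span 5 h 33 min; less 10 min break → 5 h 23 min

5 h 23 min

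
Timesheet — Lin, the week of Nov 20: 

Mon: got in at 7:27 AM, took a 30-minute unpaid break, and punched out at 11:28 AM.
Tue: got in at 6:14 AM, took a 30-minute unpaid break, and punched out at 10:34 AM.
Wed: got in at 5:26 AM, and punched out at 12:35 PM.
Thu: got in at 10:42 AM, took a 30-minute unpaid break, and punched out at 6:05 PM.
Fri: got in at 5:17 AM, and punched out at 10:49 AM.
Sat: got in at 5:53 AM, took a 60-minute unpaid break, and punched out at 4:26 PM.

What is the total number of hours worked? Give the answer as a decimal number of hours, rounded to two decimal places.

36.47 hours

Mon: 7:27 AM–11:28 AM = 4 h 1 min; less 30 min break → 3 h 31 min
Tue: 6:14 AM–10:34 AM = 4 h 20 min; less 30 min break → 3 h 50 min
Wed: 5:26 AM–12:35 PM = 7 h 9 min
Thu: 10:42 AM–6:05 PM = 7 h 23 min; less 30 min break → 6 h 53 min
Fri: 5:17 AM–10:49 AM = 5 h 32 min
Sat: 5:53 AM–4:26 PM = 10 h 33 min; less 60 min break → 9 h 33 min
Total: 3 h 31 min + 3 h 50 min + 7 h 9 min + 6 h 53 min + 5 h 32 min + 9 h 33 min = 36 h 28 min.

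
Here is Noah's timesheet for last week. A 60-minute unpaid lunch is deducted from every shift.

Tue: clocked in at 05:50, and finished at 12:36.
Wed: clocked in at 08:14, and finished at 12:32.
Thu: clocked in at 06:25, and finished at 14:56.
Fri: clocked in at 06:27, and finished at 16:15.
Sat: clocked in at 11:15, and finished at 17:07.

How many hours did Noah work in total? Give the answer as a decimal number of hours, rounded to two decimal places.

Tue: 05:50–12:36 = 6 h 46 min; less 60 min break → 5 h 46 min
Wed: 08:14–12:32 = 4 h 18 min; less 60 min break → 3 h 18 min
Thu: 06:25–14:56 = 8 h 31 min; less 60 min break → 7 h 31 min
Fri: 06:27–16:15 = 9 h 48 min; less 60 min break → 8 h 48 min
Sat: 11:15–17:07 = 5 h 52 min; less 60 min break → 4 h 52 min
Total: 5 h 46 min + 3 h 18 min + 7 h 31 min + 8 h 48 min + 4 h 52 min = 30 h 15 min.

30.25 hours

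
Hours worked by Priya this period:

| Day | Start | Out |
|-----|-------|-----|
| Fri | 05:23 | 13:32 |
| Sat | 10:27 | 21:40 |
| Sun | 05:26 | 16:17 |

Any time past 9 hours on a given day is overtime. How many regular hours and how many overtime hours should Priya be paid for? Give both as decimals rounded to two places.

Regular 26.15 hours, overtime 4.07 hours

Fri: 05:23–13:32 = 8 h 9 min
Sat: 10:27–21:40 = 11 h 13 min
Sun: 05:26–16:17 = 10 h 51 min
Fri reg 8 h 9 min / OT 0 h 0 min; Sat reg 9 h 0 min / OT 2 h 13 min; Sun reg 9 h 0 min / OT 1 h 51 min.
Totals: regular 26 h 9 min, overtime 4 h 4 min.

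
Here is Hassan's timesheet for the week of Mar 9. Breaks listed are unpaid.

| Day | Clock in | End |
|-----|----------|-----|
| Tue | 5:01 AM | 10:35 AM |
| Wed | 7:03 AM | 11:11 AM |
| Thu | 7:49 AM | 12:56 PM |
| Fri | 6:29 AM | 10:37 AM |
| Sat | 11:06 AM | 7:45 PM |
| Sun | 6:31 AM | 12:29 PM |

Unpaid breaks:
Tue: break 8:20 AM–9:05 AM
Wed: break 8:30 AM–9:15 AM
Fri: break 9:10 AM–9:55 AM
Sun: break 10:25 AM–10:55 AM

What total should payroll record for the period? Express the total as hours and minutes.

30 h 49 min

Tue: 5:01 AM–10:35 AM = 5 h 34 min; less 45 min break → 4 h 49 min
Wed: 7:03 AM–11:11 AM = 4 h 8 min; less 45 min break → 3 h 23 min
Thu: 7:49 AM–12:56 PM = 5 h 7 min
Fri: 6:29 AM–10:37 AM = 4 h 8 min; less 45 min break → 3 h 23 min
Sat: 11:06 AM–7:45 PM = 8 h 39 min
Sun: 6:31 AM–12:29 PM = 5 h 58 min; less 30 min break → 5 h 28 min
Total: 4 h 49 min + 3 h 23 min + 5 h 7 min + 3 h 23 min + 8 h 39 min + 5 h 28 min = 30 h 49 min.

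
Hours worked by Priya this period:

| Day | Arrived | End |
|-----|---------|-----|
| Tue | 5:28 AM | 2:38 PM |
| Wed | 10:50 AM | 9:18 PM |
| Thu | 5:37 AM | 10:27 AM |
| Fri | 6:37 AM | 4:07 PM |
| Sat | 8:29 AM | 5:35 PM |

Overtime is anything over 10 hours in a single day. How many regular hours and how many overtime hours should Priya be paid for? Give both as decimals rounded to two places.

Regular 42.60 hours, overtime 0.47 hours

Tue: 5:28 AM–2:38 PM = 9 h 10 min
Wed: 10:50 AM–9:18 PM = 10 h 28 min
Thu: 5:37 AM–10:27 AM = 4 h 50 min
Fri: 6:37 AM–4:07 PM = 9 h 30 min
Sat: 8:29 AM–5:35 PM = 9 h 6 min
Tue reg 9 h 10 min / OT 0 h 0 min; Wed reg 10 h 0 min / OT 0 h 28 min; Thu reg 4 h 50 min / OT 0 h 0 min; Fri reg 9 h 30 min / OT 0 h 0 min; Sat reg 9 h 6 min / OT 0 h 0 min.
Totals: regular 42 h 36 min, overtime 0 h 28 min.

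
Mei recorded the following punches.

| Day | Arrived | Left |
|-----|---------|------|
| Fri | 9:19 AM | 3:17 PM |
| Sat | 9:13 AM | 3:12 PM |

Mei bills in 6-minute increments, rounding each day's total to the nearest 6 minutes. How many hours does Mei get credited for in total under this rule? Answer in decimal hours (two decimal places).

Fri: 9:19 AM–3:17 PM = 5 h 58 min → rounds to 6 h 0 min
Sat: 9:13 AM–3:12 PM = 5 h 59 min → rounds to 6 h 0 min
Total credited: 12 h 0 min.

12.00 hours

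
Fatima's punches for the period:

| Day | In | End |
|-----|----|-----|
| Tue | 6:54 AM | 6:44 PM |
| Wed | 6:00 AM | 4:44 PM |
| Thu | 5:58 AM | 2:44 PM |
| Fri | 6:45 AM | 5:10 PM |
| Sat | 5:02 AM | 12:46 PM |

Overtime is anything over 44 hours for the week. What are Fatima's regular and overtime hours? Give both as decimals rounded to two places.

Tue: 6:54 AM–6:44 PM = 11 h 50 min
Wed: 6:00 AM–4:44 PM = 10 h 44 min
Thu: 5:58 AM–2:44 PM = 8 h 46 min
Fri: 6:45 AM–5:10 PM = 10 h 25 min
Sat: 5:02 AM–12:46 PM = 7 h 44 min
Total worked: 49 h 29 min = 49.48 h.
Threshold 44 h → overtime 5 h 29 min, regular 44 h 0 min.

Regular 44.00 hours, overtime 5.48 hours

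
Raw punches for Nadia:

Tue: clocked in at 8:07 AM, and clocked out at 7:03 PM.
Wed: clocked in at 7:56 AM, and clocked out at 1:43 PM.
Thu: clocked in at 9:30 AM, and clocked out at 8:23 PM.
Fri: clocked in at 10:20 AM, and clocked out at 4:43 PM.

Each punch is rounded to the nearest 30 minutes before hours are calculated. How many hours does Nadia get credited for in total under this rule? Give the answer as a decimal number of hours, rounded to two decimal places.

33.50 hours

Tue: in 8:07 AM→8:00 AM, out 7:03 PM→7:00 PM; 11 h 0 min
Wed: in 7:56 AM→8:00 AM, out 1:43 PM→1:30 PM; 5 h 30 min
Thu: in 9:30 AM→9:30 AM, out 8:23 PM→8:30 PM; 11 h 0 min
Fri: in 10:20 AM→10:30 AM, out 4:43 PM→4:30 PM; 6 h 0 min
Total credited: 33 h 30 min.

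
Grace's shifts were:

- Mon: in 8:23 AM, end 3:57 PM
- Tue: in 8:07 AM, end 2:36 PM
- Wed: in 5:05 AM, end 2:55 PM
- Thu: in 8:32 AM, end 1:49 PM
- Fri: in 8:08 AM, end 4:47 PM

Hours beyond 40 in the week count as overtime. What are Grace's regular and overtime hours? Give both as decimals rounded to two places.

Mon: 8:23 AM–3:57 PM = 7 h 34 min
Tue: 8:07 AM–2:36 PM = 6 h 29 min
Wed: 5:05 AM–2:55 PM = 9 h 50 min
Thu: 8:32 AM–1:49 PM = 5 h 17 min
Fri: 8:08 AM–4:47 PM = 8 h 39 min
Total worked: 37 h 49 min = 37.82 h.
Threshold 40 h → overtime 0 h 0 min, regular 37 h 49 min.

Regular 37.82 hours, overtime 0.00 hours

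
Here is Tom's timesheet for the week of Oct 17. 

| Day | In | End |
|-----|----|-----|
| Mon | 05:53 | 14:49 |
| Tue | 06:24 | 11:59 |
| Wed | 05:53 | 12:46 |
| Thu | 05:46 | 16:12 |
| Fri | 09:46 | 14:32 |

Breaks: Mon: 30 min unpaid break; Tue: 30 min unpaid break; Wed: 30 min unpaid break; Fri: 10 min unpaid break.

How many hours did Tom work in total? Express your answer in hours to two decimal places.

34.93 hours

Mon: 05:53–14:49 = 8 h 56 min; less 30 min break → 8 h 26 min
Tue: 06:24–11:59 = 5 h 35 min; less 30 min break → 5 h 5 min
Wed: 05:53–12:46 = 6 h 53 min; less 30 min break → 6 h 23 min
Thu: 05:46–16:12 = 10 h 26 min
Fri: 09:46–14:32 = 4 h 46 min; less 10 min break → 4 h 36 min
Total: 8 h 26 min + 5 h 5 min + 6 h 23 min + 10 h 26 min + 4 h 36 min = 34 h 56 min.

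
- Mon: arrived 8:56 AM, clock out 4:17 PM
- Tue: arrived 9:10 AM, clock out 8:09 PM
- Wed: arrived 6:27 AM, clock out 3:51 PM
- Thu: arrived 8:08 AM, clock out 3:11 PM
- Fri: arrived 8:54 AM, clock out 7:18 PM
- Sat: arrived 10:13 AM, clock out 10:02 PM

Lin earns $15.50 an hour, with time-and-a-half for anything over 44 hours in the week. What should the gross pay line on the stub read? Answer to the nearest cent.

Mon: 8:56 AM–4:17 PM = 7 h 21 min
Tue: 9:10 AM–8:09 PM = 10 h 59 min
Wed: 6:27 AM–3:51 PM = 9 h 24 min
Thu: 8:08 AM–3:11 PM = 7 h 3 min
Fri: 8:54 AM–7:18 PM = 10 h 24 min
Sat: 10:13 AM–10:02 PM = 11 h 49 min
Total worked: 57 h 0 min = 3420 min.
Regular 44 h 0 min = 2640 min at $15.50/h; overtime 13 h 0 min = 780 min at $23.25/h.
Pay = (2640 × $15.50 + 780 × $23.25) ÷ 60 = $984.25.

$984.25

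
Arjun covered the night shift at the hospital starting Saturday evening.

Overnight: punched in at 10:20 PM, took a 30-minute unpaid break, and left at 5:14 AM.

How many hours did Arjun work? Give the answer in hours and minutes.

6 h 24 min

Overnight: 10:20 PM → midnight = 1 h 40 min; midnight → 5:14 AM = 5 h 14 min; span 6 h 54 min; less 30 min break → 6 h 24 min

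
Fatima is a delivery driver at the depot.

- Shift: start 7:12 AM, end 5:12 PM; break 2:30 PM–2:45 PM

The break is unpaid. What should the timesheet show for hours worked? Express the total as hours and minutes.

Shift: 7:12 AM–5:12 PM = 10 h 0 min; less 15 min break → 9 h 45 min

9 h 45 min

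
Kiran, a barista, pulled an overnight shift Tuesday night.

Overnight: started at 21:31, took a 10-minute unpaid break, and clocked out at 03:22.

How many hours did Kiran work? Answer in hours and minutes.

Overnight: 21:31 → midnight = 2 h 29 min; midnight → 03:22 = 3 h 22 min; span 5 h 51 min; less 10 min break → 5 h 41 min

5 h 41 min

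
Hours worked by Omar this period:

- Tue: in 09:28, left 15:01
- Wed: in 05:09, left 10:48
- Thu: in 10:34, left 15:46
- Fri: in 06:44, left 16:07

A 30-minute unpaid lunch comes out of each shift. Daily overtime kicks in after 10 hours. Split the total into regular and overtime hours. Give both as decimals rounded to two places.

Regular 23.78 hours, overtime 0.00 hours

Tue: 09:28–15:01 = 5 h 33 min; less 30 min break → 5 h 3 min
Wed: 05:09–10:48 = 5 h 39 min; less 30 min break → 5 h 9 min
Thu: 10:34–15:46 = 5 h 12 min; less 30 min break → 4 h 42 min
Fri: 06:44–16:07 = 9 h 23 min; less 30 min break → 8 h 53 min
Tue reg 5 h 3 min / OT 0 h 0 min; Wed reg 5 h 9 min / OT 0 h 0 min; Thu reg 4 h 42 min / OT 0 h 0 min; Fri reg 8 h 53 min / OT 0 h 0 min.
Totals: regular 23 h 47 min, overtime 0 h 0 min.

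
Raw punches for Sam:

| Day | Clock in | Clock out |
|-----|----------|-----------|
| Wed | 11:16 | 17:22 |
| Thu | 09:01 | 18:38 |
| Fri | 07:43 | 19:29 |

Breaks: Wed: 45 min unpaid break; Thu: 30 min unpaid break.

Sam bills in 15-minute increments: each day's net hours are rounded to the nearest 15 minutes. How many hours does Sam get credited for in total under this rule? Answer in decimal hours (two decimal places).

26.00 hours

Wed: 11:16–17:22 = 6 h 6 min − 45 min = 5 h 21 min → rounds to 5 h 15 min
Thu: 09:01–18:38 = 9 h 37 min − 30 min = 9 h 7 min → rounds to 9 h 0 min
Fri: 07:43–19:29 = 11 h 46 min → rounds to 11 h 45 min
Total credited: 26 h 0 min.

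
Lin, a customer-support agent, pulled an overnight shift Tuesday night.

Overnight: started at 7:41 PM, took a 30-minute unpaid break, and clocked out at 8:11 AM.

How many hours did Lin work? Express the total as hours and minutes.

Overnight: 7:41 PM → midnight = 4 h 19 min; midnight → 8:11 AM = 8 h 11 min; span 12 h 30 min; less 30 min break → 12 h 0 min

12 h 0 min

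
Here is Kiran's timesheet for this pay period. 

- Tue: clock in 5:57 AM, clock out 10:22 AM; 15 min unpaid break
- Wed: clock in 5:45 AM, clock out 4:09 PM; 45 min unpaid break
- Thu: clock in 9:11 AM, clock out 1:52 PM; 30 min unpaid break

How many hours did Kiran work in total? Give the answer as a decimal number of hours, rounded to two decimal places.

Tue: 5:57 AM–10:22 AM = 4 h 25 min; less 15 min break → 4 h 10 min
Wed: 5:45 AM–4:09 PM = 10 h 24 min; less 45 min break → 9 h 39 min
Thu: 9:11 AM–1:52 PM = 4 h 41 min; less 30 min break → 4 h 11 min
Total: 4 h 10 min + 9 h 39 min + 4 h 11 min = 18 h 0 min.

18.00 hours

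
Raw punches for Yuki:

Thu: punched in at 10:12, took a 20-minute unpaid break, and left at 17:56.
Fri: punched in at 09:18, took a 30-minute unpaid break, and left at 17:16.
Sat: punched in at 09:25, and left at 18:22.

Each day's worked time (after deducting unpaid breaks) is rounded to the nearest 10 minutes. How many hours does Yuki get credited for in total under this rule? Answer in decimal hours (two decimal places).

23.83 hours

Thu: 10:12–17:56 = 7 h 44 min − 20 min = 7 h 24 min → rounds to 7 h 20 min
Fri: 09:18–17:16 = 7 h 58 min − 30 min = 7 h 28 min → rounds to 7 h 30 min
Sat: 09:25–18:22 = 8 h 57 min → rounds to 9 h 0 min
Total credited: 23 h 50 min.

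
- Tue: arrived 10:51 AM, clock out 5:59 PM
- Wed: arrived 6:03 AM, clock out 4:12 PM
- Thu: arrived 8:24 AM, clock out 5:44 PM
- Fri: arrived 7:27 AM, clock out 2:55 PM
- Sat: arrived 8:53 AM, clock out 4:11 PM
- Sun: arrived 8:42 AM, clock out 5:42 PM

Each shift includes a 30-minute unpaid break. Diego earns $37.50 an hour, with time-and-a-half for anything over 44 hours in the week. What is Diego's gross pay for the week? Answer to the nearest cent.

$1840.31

Tue: 10:51 AM–5:59 PM = 7 h 8 min; less 30 min break → 6 h 38 min
Wed: 6:03 AM–4:12 PM = 10 h 9 min; less 30 min break → 9 h 39 min
Thu: 8:24 AM–5:44 PM = 9 h 20 min; less 30 min break → 8 h 50 min
Fri: 7:27 AM–2:55 PM = 7 h 28 min; less 30 min break → 6 h 58 min
Sat: 8:53 AM–4:11 PM = 7 h 18 min; less 30 min break → 6 h 48 min
Sun: 8:42 AM–5:42 PM = 9 h 0 min; less 30 min break → 8 h 30 min
Total worked: 47 h 23 min = 2843 min.
Regular 44 h 0 min = 2640 min at $37.50/h; overtime 3 h 23 min = 203 min at $56.25/h.
Pay = (2640 × $37.50 + 203 × $56.25) ÷ 60 = $1840.31.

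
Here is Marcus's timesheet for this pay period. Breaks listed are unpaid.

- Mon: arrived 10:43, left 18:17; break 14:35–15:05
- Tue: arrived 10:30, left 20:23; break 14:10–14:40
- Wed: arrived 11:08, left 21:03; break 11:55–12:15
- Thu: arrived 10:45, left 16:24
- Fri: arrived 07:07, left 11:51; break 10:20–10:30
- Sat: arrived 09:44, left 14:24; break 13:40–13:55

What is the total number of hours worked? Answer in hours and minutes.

40 h 40 min

Mon: 10:43–18:17 = 7 h 34 min; less 30 min break → 7 h 4 min
Tue: 10:30–20:23 = 9 h 53 min; less 30 min break → 9 h 23 min
Wed: 11:08–21:03 = 9 h 55 min; less 20 min break → 9 h 35 min
Thu: 10:45–16:24 = 5 h 39 min
Fri: 07:07–11:51 = 4 h 44 min; less 10 min break → 4 h 34 min
Sat: 09:44–14:24 = 4 h 40 min; less 15 min break → 4 h 25 min
Total: 7 h 4 min + 9 h 23 min + 9 h 35 min + 5 h 39 min + 4 h 34 min + 4 h 25 min = 40 h 40 min.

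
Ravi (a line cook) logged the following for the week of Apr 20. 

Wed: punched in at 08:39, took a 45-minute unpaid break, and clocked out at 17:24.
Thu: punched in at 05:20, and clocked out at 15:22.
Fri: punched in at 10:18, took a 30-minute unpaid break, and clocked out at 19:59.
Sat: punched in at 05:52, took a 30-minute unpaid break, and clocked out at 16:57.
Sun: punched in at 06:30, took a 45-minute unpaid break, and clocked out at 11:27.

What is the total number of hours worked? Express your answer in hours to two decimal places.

42.00 hours

Wed: 08:39–17:24 = 8 h 45 min; less 45 min break → 8 h 0 min
Thu: 05:20–15:22 = 10 h 2 min
Fri: 10:18–19:59 = 9 h 41 min; less 30 min break → 9 h 11 min
Sat: 05:52–16:57 = 11 h 5 min; less 30 min break → 10 h 35 min
Sun: 06:30–11:27 = 4 h 57 min; less 45 min break → 4 h 12 min
Total: 8 h 0 min + 10 h 2 min + 9 h 11 min + 10 h 35 min + 4 h 12 min = 42 h 0 min.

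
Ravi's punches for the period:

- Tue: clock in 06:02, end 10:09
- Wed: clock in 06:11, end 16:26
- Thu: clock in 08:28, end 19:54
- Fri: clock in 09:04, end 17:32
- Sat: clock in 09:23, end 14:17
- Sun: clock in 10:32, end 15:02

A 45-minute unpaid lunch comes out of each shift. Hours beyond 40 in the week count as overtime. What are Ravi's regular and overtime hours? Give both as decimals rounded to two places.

Regular 39.17 hours, overtime 0.00 hours

Tue: 06:02–10:09 = 4 h 7 min; less 45 min break → 3 h 22 min
Wed: 06:11–16:26 = 10 h 15 min; less 45 min break → 9 h 30 min
Thu: 08:28–19:54 = 11 h 26 min; less 45 min break → 10 h 41 min
Fri: 09:04–17:32 = 8 h 28 min; less 45 min break → 7 h 43 min
Sat: 09:23–14:17 = 4 h 54 min; less 45 min break → 4 h 9 min
Sun: 10:32–15:02 = 4 h 30 min; less 45 min break → 3 h 45 min
Total worked: 39 h 10 min = 39.17 h.
Threshold 40 h → overtime 0 h 0 min, regular 39 h 10 min.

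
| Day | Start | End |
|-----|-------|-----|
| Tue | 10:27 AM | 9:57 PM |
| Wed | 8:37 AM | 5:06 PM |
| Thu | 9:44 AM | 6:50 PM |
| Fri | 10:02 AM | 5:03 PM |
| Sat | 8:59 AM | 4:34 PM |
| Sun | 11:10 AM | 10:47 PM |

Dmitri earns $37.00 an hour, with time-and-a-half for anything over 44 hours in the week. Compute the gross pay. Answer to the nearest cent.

$2255.15

Tue: 10:27 AM–9:57 PM = 11 h 30 min
Wed: 8:37 AM–5:06 PM = 8 h 29 min
Thu: 9:44 AM–6:50 PM = 9 h 6 min
Fri: 10:02 AM–5:03 PM = 7 h 1 min
Sat: 8:59 AM–4:34 PM = 7 h 35 min
Sun: 11:10 AM–10:47 PM = 11 h 37 min
Total worked: 55 h 18 min = 3318 min.
Regular 44 h 0 min = 2640 min at $37.00/h; overtime 11 h 18 min = 678 min at $55.50/h.
Pay = (2640 × $37.00 + 678 × $55.50) ÷ 60 = $2255.15.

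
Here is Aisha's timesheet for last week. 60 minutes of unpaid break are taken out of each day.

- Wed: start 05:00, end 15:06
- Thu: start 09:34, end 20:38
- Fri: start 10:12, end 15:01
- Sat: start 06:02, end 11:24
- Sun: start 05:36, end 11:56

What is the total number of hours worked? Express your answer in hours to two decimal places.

Wed: 05:00–15:06 = 10 h 6 min; less 60 min break → 9 h 6 min
Thu: 09:34–20:38 = 11 h 4 min; less 60 min break → 10 h 4 min
Fri: 10:12–15:01 = 4 h 49 min; less 60 min break → 3 h 49 min
Sat: 06:02–11:24 = 5 h 22 min; less 60 min break → 4 h 22 min
Sun: 05:36–11:56 = 6 h 20 min; less 60 min break → 5 h 20 min
Total: 9 h 6 min + 10 h 4 min + 3 h 49 min + 4 h 22 min + 5 h 20 min = 32 h 41 min.

32.68 hours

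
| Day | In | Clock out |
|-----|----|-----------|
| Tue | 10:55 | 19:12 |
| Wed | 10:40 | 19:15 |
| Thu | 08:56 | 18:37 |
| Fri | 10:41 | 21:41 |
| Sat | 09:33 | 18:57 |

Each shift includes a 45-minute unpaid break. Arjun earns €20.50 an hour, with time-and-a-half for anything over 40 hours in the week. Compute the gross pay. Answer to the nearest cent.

Tue: 10:55–19:12 = 8 h 17 min; less 45 min break → 7 h 32 min
Wed: 10:40–19:15 = 8 h 35 min; less 45 min break → 7 h 50 min
Thu: 08:56–18:37 = 9 h 41 min; less 45 min break → 8 h 56 min
Fri: 10:41–21:41 = 11 h 0 min; less 45 min break → 10 h 15 min
Sat: 09:33–18:57 = 9 h 24 min; less 45 min break → 8 h 39 min
Total worked: 43 h 12 min = 2592 min.
Regular 40 h 0 min = 2400 min at €20.50/h; overtime 3 h 12 min = 192 min at €30.75/h.
Pay = (2400 × €20.50 + 192 × €30.75) ÷ 60 = €918.40.

€918.40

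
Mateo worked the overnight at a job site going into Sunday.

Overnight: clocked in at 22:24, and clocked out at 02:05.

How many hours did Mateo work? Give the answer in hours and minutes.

Overnight: 22:24 → midnight = 1 h 36 min; midnight → 02:05 = 2 h 5 min; span 3 h 41 min

3 h 41 min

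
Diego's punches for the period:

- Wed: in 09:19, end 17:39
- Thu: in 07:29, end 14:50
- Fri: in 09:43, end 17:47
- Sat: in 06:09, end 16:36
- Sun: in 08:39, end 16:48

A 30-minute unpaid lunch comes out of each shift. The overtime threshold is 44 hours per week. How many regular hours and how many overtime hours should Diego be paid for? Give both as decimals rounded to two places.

Regular 39.85 hours, overtime 0.00 hours

Wed: 09:19–17:39 = 8 h 20 min; less 30 min break → 7 h 50 min
Thu: 07:29–14:50 = 7 h 21 min; less 30 min break → 6 h 51 min
Fri: 09:43–17:47 = 8 h 4 min; less 30 min break → 7 h 34 min
Sat: 06:09–16:36 = 10 h 27 min; less 30 min break → 9 h 57 min
Sun: 08:39–16:48 = 8 h 9 min; less 30 min break → 7 h 39 min
Total worked: 39 h 51 min = 39.85 h.
Threshold 44 h → overtime 0 h 0 min, regular 39 h 51 min.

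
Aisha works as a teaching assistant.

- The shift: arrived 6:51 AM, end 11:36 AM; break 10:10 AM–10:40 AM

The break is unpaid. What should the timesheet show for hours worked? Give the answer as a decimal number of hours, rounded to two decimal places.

The shift: 6:51 AM–11:36 AM = 4 h 45 min; less 30 min break → 4 h 15 min

4.25 hours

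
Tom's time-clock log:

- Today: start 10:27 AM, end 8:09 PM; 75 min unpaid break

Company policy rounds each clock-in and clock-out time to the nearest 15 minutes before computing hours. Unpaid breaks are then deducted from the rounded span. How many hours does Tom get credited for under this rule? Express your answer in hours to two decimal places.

Today: in 10:27 AM→10:30 AM, out 8:09 PM→8:15 PM; 9 h 45 min − 75 min = 8 h 30 min

8.50 hours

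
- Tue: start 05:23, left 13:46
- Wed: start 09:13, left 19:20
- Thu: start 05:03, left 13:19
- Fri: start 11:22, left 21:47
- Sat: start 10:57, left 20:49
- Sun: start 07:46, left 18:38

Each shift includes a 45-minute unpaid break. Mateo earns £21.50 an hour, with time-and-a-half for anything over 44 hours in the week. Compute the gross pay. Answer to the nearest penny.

Tue: 05:23–13:46 = 8 h 23 min; less 45 min break → 7 h 38 min
Wed: 09:13–19:20 = 10 h 7 min; less 45 min break → 9 h 22 min
Thu: 05:03–13:19 = 8 h 16 min; less 45 min break → 7 h 31 min
Fri: 11:22–21:47 = 10 h 25 min; less 45 min break → 9 h 40 min
Sat: 10:57–20:49 = 9 h 52 min; less 45 min break → 9 h 7 min
Sun: 07:46–18:38 = 10 h 52 min; less 45 min break → 10 h 7 min
Total worked: 53 h 25 min = 3205 min.
Regular 44 h 0 min = 2640 min at £21.50/h; overtime 9 h 25 min = 565 min at £32.25/h.
Pay = (2640 × £21.50 + 565 × £32.25) ÷ 60 = £1249.69.

£1249.69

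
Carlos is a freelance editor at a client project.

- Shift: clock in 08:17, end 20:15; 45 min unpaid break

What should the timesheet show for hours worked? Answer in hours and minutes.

Shift: 08:17–20:15 = 11 h 58 min; less 45 min break → 11 h 13 min

11 h 13 min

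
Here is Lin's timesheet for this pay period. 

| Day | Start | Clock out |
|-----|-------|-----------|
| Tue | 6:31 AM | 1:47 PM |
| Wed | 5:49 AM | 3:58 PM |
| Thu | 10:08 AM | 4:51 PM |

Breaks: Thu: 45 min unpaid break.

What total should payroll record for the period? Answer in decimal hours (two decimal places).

23.38 hours

Tue: 6:31 AM–1:47 PM = 7 h 16 min
Wed: 5:49 AM–3:58 PM = 10 h 9 min
Thu: 10:08 AM–4:51 PM = 6 h 43 min; less 45 min break → 5 h 58 min
Total: 7 h 16 min + 10 h 9 min + 5 h 58 min = 23 h 23 min.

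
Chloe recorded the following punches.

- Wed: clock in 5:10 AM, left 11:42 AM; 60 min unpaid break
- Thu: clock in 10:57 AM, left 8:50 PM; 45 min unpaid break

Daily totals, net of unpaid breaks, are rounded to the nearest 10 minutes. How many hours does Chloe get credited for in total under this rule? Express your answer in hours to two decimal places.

14.67 hours

Wed: 5:10 AM–11:42 AM = 6 h 32 min − 60 min = 5 h 32 min → rounds to 5 h 30 min
Thu: 10:57 AM–8:50 PM = 9 h 53 min − 45 min = 9 h 8 min → rounds to 9 h 10 min
Total credited: 14 h 40 min.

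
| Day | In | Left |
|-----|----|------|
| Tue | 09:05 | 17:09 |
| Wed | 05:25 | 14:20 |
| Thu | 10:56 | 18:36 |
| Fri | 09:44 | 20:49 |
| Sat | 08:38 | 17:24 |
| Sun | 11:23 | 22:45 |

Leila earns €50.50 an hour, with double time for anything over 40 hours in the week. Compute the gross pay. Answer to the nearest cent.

Tue: 09:05–17:09 = 8 h 4 min
Wed: 05:25–14:20 = 8 h 55 min
Thu: 10:56–18:36 = 7 h 40 min
Fri: 09:44–20:49 = 11 h 5 min
Sat: 08:38–17:24 = 8 h 46 min
Sun: 11:23–22:45 = 11 h 22 min
Total worked: 55 h 52 min = 3352 min.
Regular 40 h 0 min = 2400 min at €50.50/h; overtime 15 h 52 min = 952 min at €101.00/h.
Pay = (2400 × €50.50 + 952 × €101.00) ÷ 60 = €3622.53.

€3622.53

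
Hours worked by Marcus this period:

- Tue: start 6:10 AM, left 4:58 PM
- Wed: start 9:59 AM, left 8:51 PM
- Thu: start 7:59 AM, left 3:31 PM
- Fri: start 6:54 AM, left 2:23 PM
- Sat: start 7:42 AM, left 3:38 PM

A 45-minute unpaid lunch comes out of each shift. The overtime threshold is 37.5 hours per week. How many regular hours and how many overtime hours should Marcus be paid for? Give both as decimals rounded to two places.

Tue: 6:10 AM–4:58 PM = 10 h 48 min; less 45 min break → 10 h 3 min
Wed: 9:59 AM–8:51 PM = 10 h 52 min; less 45 min break → 10 h 7 min
Thu: 7:59 AM–3:31 PM = 7 h 32 min; less 45 min break → 6 h 47 min
Fri: 6:54 AM–2:23 PM = 7 h 29 min; less 45 min break → 6 h 44 min
Sat: 7:42 AM–3:38 PM = 7 h 56 min; less 45 min break → 7 h 11 min
Total worked: 40 h 52 min = 40.87 h.
Threshold 37.5 h → overtime 3 h 22 min, regular 37 h 30 min.

Regular 37.50 hours, overtime 3.37 hours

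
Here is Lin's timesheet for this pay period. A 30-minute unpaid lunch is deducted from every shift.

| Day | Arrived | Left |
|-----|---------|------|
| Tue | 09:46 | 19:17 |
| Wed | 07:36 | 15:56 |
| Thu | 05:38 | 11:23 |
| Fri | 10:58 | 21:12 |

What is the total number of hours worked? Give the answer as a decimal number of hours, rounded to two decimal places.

Tue: 09:46–19:17 = 9 h 31 min; less 30 min break → 9 h 1 min
Wed: 07:36–15:56 = 8 h 20 min; less 30 min break → 7 h 50 min
Thu: 05:38–11:23 = 5 h 45 min; less 30 min break → 5 h 15 min
Fri: 10:58–21:12 = 10 h 14 min; less 30 min break → 9 h 44 min
Total: 9 h 1 min + 7 h 50 min + 5 h 15 min + 9 h 44 min = 31 h 50 min.

31.83 hours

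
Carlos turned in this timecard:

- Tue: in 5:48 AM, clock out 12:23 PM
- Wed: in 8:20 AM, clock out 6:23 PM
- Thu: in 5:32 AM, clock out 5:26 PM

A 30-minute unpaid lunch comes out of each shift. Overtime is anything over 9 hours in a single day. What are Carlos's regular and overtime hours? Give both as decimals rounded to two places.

Regular 24.08 hours, overtime 2.95 hours

Tue: 5:48 AM–12:23 PM = 6 h 35 min; less 30 min break → 6 h 5 min
Wed: 8:20 AM–6:23 PM = 10 h 3 min; less 30 min break → 9 h 33 min
Thu: 5:32 AM–5:26 PM = 11 h 54 min; less 30 min break → 11 h 24 min
Tue reg 6 h 5 min / OT 0 h 0 min; Wed reg 9 h 0 min / OT 0 h 33 min; Thu reg 9 h 0 min / OT 2 h 24 min.
Totals: regular 24 h 5 min, overtime 2 h 57 min.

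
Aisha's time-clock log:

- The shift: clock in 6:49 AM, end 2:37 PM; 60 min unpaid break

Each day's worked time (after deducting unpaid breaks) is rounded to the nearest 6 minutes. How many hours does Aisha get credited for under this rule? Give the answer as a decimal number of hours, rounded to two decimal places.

The shift: 6:49 AM–2:37 PM = 7 h 48 min − 60 min = 6 h 48 min → rounds to 6 h 48 min

6.80 hours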